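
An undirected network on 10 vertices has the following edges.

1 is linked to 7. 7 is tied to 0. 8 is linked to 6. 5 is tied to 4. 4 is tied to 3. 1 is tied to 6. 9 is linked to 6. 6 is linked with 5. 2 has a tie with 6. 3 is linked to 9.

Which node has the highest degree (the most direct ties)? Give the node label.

Degrees — 0:1, 1:2, 2:1, 3:2, 4:2, 5:2, 6:5, 7:2, 8:1, 9:2.
The maximum is 5, attained only by 6.

6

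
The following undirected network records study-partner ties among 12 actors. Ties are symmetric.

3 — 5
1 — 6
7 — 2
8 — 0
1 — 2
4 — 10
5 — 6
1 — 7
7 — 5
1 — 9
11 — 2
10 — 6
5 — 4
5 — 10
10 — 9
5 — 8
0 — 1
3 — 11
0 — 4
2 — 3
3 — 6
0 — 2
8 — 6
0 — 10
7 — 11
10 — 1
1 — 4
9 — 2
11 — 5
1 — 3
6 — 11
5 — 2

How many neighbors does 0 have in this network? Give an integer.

0 is directly tied to 1, 2, 4, 8, and 10. That is 5 neighbors, so the degree of 0 is 5.

5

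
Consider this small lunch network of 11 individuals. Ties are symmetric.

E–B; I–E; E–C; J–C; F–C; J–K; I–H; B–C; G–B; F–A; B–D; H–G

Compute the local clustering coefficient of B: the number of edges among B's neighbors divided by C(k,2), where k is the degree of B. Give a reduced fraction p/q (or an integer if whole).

1/6

B's neighbors: C, D, E, and G (k = 4).
Possible neighbor pairs: C(4,2) = 6. Edges among them: C–E → e = 1.
Clustering(B) = 1/6.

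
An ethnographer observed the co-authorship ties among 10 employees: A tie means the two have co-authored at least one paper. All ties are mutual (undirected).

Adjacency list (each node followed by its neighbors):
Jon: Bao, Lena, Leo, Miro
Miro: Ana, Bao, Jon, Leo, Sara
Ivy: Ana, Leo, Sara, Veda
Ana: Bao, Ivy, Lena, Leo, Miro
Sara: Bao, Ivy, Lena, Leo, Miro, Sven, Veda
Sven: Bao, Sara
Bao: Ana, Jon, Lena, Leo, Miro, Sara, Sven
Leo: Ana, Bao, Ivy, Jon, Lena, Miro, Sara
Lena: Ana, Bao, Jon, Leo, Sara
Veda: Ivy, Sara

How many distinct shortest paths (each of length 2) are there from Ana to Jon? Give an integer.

The shortest distance is 2. The length-2 paths are: Ana–Leo–Jon; Ana–Bao–Jon; Ana–Miro–Jon; Ana–Lena–Jon.
That gives 4 distinct shortest paths.

4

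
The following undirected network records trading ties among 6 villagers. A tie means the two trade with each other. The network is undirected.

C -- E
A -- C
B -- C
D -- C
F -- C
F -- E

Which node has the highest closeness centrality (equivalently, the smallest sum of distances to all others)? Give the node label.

C

Farness (sum of distances to all others) for each node — A:9, B:9, C:5, D:9, E:8, F:8.
The smallest farness is 5, for C, so C has the highest closeness.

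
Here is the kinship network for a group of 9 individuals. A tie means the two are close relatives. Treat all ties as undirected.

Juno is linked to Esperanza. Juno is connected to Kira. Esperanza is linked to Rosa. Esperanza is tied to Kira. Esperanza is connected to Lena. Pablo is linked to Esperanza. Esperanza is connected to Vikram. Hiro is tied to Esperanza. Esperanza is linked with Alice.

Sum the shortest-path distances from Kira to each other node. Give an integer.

Distances from Kira: Alice:2, Esperanza:1, Hiro:2, Juno:1, Lena:2, Pablo:2, Rosa:2, Vikram:2.
Sum = 2 + 1 + 2 + 1 + 2 + 2 + 2 + 2 = 14.

14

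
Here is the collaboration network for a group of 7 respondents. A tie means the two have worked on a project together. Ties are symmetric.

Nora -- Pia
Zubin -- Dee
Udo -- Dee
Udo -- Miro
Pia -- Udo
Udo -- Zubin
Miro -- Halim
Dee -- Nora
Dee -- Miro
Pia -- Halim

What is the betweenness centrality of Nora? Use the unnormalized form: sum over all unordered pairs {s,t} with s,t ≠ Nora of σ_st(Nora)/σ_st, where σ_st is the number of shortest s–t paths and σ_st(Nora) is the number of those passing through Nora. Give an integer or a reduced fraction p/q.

Pairs whose geodesics pass through Nora — Pia–Dee: 1/2.
All other pairs contribute 0.
Summing the contributions gives betweenness(Nora) = 1/2.

1/2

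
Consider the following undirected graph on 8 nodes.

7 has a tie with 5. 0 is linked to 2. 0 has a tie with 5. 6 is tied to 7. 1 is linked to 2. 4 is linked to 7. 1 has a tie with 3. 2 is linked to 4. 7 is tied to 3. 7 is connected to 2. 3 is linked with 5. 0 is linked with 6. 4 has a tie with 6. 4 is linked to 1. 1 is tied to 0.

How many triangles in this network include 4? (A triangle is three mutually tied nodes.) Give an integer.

4's neighbors: 1, 2, 6, and 7.
Neighbor pairs that are themselves tied: 4–1–2; 4–2–7; 4–6–7. Each forms one triangle with 4, for 3 in total.

3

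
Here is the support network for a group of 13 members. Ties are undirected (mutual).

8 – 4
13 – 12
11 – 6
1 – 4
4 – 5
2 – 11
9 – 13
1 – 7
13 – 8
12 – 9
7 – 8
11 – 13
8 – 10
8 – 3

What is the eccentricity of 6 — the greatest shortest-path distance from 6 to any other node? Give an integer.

5

Distances from 6: 1:5, 2:2, 3:4, 4:4, 5:5, 7:4, 8:3, 9:3, 10:4, 11:1, 12:3, 13:2.
The largest is 5 (to 1 and 5), so the eccentricity of 6 is 5.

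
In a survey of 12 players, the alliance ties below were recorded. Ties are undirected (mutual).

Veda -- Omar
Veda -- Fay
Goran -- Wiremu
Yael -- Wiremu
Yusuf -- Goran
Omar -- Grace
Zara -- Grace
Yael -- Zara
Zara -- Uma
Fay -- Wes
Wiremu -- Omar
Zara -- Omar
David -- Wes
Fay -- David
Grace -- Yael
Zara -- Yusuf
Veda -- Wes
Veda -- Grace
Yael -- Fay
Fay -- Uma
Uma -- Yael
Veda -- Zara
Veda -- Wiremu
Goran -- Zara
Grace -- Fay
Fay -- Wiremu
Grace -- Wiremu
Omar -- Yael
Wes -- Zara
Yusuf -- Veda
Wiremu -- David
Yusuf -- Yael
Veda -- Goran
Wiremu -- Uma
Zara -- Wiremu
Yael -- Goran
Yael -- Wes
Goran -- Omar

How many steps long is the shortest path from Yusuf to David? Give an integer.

3

One shortest route is Yusuf – Yael – Wes – David, which uses 3 edges, and at distance 2 from Yusuf we only reach {Fay, Grace, Omar, Uma, Wes, Wiremu}, which does not include David. So d(Yusuf,David) = 3.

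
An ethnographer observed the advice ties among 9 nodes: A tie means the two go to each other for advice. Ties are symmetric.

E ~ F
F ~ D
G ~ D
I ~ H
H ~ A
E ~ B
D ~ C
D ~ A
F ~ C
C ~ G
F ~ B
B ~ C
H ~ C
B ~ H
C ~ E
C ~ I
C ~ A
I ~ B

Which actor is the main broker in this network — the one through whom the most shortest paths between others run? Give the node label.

C

Unnormalized betweenness of each node: A:1/2, B:2, C:12, D:3/2, E:0, F:1, G:0, H:1, I:0.
C has the largest value, 12, making it the main broker — the node through which the most shortest paths run.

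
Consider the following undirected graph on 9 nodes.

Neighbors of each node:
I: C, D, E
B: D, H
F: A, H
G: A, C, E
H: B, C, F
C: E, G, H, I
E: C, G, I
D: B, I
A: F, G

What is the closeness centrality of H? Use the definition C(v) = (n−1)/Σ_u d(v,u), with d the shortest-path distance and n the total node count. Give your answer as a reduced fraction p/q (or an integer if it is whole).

8/13

Distances from H: A:2, B:1, C:1, D:2, E:2, F:1, G:2, I:2. Sum = 13.
n = 9, so closeness = 8/13.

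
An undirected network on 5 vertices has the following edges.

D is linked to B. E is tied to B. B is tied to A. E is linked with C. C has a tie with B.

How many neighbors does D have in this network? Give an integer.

1

D is directly tied to B. That is 1 neighbor, so the degree of D is 1.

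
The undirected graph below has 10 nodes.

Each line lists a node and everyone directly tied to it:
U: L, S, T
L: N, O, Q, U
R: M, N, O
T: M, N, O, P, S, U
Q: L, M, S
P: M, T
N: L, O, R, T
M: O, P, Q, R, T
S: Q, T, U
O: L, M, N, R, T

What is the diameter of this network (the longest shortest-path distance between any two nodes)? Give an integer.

Eccentricity of each node (its greatest distance to any other): L:3, M:2, N:2, O:2, P:3, Q:2, R:3, S:3, T:2, U:3.
The maximum eccentricity is 3, realized for instance by the pair P–L via P – T – N – L. So the diameter is 3.

3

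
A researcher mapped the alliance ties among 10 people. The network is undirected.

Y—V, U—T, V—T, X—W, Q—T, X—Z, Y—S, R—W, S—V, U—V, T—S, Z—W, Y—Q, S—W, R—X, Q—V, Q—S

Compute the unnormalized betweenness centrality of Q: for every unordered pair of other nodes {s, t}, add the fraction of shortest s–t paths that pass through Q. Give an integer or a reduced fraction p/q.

Pairs whose geodesics pass through Q — T–Y: 1/3.
All other pairs contribute 0.
Summing the contributions gives betweenness(Q) = 1/3.

1/3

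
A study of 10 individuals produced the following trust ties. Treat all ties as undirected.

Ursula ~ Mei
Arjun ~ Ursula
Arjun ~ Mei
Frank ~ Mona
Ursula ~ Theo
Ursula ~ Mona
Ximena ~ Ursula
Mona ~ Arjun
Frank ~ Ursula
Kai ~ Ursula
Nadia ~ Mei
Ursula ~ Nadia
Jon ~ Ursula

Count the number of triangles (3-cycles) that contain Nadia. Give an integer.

Nadia's neighbors: Mei and Ursula.
Neighbor pairs that are themselves tied: Nadia–Mei–Ursula. Each forms one triangle with Nadia, for 1 in total.

1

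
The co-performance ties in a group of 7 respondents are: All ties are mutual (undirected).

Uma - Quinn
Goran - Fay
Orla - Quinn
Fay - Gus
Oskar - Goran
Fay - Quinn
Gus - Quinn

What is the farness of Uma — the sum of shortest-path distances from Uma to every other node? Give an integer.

Distances from Uma: Fay:2, Goran:3, Gus:2, Orla:2, Oskar:4, Quinn:1.
Sum = 2 + 3 + 2 + 2 + 4 + 1 = 14.

14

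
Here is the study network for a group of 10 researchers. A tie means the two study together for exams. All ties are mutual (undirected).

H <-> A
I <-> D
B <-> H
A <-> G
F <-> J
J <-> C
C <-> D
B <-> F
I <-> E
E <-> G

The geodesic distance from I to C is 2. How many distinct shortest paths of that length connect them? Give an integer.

The shortest distance is 2, and the only length-2 path is I–D–C. So there is exactly 1 shortest path.

1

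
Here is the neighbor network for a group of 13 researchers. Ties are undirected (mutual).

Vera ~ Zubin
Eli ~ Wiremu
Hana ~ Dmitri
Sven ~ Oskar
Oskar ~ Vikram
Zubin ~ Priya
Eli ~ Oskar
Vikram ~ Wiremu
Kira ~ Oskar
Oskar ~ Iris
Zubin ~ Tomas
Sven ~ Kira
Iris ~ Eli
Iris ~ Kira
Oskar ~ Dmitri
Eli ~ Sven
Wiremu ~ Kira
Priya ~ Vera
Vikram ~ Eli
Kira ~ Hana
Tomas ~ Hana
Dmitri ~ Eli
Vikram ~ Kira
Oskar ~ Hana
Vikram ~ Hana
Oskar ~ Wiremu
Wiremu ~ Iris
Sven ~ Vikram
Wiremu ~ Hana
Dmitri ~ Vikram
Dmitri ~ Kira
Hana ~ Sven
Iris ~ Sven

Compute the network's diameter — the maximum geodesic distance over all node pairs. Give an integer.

5

Eccentricity of each node (its greatest distance to any other): Dmitri:4, Eli:5, Hana:3, Iris:5, Kira:4, Oskar:4, Priya:5, Sven:4, Tomas:3, Vera:5, Vikram:4, Wiremu:4, Zubin:4.
The maximum eccentricity is 5, realized for instance by the pair Priya–Eli via Priya – Zubin – Tomas – Hana – Wiremu – Eli. So the diameter is 5.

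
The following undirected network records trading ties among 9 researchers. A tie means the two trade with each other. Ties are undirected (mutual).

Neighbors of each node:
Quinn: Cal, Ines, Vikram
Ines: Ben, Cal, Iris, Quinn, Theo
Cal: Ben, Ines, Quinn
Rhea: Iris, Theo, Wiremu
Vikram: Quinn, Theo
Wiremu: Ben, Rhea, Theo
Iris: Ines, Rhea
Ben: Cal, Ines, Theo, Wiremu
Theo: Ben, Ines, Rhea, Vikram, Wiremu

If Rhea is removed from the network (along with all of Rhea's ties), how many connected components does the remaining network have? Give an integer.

1

Rhea's neighbors (Iris, Theo, and Wiremu) remain reachable from one another through other ties, so the rest of the network stays in one piece.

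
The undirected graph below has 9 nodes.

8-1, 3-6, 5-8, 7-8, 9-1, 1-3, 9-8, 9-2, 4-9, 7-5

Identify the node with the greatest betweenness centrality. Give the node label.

9

Unnormalized betweenness of each node: 1:12, 2:0, 3:7, 4:0, 5:0, 6:0, 7:0, 8:12, 9:13.
9 has the largest value, 13, making it the main broker — the node through which the most shortest paths run.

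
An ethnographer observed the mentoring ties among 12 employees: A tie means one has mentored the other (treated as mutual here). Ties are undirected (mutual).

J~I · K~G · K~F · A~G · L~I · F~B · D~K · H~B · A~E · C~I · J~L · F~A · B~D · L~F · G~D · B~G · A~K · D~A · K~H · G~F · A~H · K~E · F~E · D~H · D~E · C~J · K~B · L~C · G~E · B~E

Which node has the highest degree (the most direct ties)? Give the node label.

K

Degrees — A:6, B:6, C:3, D:6, E:6, F:6, G:6, H:4, I:3, J:3, K:7, L:4.
The maximum is 7, attained only by K.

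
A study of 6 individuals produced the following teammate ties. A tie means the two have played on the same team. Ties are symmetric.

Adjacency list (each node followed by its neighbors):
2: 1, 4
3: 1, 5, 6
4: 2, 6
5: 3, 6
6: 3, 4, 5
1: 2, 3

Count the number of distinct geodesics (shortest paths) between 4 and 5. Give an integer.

1

The shortest distance is 2, and the only length-2 path is 4–6–5. So there is exactly 1 shortest path.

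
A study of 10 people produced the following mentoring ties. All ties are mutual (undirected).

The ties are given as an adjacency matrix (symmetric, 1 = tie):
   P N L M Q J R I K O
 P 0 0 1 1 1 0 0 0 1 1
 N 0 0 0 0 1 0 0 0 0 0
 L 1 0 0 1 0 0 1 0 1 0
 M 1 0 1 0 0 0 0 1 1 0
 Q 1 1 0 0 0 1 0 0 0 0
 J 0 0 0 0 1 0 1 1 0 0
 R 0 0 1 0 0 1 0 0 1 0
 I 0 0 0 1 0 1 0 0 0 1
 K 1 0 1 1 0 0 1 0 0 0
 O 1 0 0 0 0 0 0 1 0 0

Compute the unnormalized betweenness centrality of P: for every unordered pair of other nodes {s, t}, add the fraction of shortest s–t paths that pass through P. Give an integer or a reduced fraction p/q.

Pairs whose geodesics pass through P — N–L: 1; N–M: 1; N–K: 1; N–O: 1; L–Q: 1; L–O: 1; M–Q: 1; M–O: 1/2; Q–K: 1; Q–O: 1; R–O: 2/3; K–O: 1.
All other pairs contribute 0.
Summing the contributions gives betweenness(P) = 67/6.

67/6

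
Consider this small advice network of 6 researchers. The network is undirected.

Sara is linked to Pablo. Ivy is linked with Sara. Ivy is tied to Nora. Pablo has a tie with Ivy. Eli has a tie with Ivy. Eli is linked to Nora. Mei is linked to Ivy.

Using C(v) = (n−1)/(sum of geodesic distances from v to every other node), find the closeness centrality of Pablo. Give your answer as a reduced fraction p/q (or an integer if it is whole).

Distances from Pablo: Eli:2, Ivy:1, Mei:2, Nora:2, Sara:1. Sum = 8.
n = 6, so closeness = 5/8.

5/8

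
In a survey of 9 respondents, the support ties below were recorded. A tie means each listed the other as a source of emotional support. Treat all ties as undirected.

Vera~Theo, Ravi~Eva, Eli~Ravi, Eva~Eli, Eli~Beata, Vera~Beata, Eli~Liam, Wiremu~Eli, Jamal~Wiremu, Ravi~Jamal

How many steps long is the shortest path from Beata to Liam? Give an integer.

2

One shortest route is Beata – Eli – Liam, which uses 2 edges, and Beata and Liam are not directly tied, so nothing shorter exists. So d(Beata,Liam) = 2.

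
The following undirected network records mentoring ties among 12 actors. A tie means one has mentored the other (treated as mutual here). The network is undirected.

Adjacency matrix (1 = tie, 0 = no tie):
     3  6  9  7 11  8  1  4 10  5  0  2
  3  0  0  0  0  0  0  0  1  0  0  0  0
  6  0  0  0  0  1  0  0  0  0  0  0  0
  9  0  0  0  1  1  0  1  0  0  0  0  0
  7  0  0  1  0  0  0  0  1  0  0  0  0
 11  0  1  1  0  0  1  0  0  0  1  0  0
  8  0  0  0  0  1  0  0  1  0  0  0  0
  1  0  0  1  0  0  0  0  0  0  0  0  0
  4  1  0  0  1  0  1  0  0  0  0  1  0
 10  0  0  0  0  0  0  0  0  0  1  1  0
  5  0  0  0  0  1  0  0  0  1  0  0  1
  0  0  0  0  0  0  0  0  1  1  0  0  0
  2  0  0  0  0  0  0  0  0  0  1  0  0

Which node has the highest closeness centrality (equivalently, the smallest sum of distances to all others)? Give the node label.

Farness (sum of distances to all others) for each node — 0:27, 1:33, 2:34, 3:33, 4:23, 5:24, 6:30, 7:25, 8:23, 9:23, 10:27, 11:20.
The smallest farness is 20, for 11, so 11 has the highest closeness.

11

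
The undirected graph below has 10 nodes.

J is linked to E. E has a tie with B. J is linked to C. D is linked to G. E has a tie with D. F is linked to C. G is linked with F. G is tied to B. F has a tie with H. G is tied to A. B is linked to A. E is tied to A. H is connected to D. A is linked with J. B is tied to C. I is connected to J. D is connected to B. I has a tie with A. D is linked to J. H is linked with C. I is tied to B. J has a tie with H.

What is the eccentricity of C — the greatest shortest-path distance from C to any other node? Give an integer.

2

Distances from C: A:2, B:1, D:2, E:2, F:1, G:2, H:1, I:2, J:1.
The largest is 2 (to A, E, G, I, and D), so the eccentricity of C is 2.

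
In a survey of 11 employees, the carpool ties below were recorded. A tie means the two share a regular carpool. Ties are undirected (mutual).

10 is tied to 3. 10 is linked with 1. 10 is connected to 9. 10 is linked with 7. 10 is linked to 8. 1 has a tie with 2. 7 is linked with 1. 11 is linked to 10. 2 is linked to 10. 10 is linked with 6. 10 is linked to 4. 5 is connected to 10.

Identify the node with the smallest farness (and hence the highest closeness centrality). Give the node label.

10

Farness (sum of distances to all others) for each node — 1:17, 2:18, 3:19, 4:19, 5:19, 6:19, 7:18, 8:19, 9:19, 10:10, 11:19.
The smallest farness is 10, for 10, so 10 has the highest closeness.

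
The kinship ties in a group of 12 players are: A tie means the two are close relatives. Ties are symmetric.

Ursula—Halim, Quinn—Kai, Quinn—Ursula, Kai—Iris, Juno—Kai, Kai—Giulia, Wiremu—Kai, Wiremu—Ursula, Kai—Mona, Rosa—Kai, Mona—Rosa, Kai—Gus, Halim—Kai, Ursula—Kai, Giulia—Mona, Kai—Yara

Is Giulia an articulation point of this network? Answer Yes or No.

No

Even without Giulia, every remaining node can still reach every other (the residual graph is connected), so Giulia is not a cut vertex.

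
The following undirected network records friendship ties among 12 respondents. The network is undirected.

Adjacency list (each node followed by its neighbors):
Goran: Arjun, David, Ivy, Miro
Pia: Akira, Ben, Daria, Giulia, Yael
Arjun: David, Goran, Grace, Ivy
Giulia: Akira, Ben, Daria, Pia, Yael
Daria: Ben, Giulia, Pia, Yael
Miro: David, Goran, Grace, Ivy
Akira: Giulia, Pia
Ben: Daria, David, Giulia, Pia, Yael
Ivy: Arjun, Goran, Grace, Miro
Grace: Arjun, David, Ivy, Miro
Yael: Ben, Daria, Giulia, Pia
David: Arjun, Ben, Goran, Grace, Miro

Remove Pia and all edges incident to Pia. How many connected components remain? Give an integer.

1

Pia's neighbors (Akira, Ben, Daria, Giulia, and Yael) remain reachable from one another through other ties, so the rest of the network stays in one piece.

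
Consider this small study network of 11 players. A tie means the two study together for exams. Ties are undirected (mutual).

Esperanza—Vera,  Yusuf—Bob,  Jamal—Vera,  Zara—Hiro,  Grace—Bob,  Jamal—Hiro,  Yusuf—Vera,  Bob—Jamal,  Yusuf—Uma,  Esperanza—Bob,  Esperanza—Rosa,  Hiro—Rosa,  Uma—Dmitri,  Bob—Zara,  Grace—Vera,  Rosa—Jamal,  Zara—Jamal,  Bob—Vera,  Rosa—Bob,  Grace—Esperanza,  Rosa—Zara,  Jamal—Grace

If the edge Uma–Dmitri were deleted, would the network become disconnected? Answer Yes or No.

Without the Uma–Dmitri edge there is no alternate route between Uma and Dmitri, so the network disconnects. It is a bridge.

Yes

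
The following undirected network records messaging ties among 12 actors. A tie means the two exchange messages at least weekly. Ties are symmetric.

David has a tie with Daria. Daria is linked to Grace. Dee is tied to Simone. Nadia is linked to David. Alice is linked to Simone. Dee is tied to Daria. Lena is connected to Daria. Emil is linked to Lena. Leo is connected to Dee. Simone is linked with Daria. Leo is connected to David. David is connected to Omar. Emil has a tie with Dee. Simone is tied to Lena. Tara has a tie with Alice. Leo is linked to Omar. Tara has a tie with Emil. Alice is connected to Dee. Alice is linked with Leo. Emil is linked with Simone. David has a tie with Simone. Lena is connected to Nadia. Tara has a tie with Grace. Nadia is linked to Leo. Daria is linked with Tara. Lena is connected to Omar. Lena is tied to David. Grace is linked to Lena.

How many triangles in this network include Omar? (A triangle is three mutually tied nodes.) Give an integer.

2

Omar's neighbors: David, Lena, and Leo.
Neighbor pairs that are themselves tied: Omar–David–Lena; Omar–David–Leo. Each forms one triangle with Omar, for 2 in total.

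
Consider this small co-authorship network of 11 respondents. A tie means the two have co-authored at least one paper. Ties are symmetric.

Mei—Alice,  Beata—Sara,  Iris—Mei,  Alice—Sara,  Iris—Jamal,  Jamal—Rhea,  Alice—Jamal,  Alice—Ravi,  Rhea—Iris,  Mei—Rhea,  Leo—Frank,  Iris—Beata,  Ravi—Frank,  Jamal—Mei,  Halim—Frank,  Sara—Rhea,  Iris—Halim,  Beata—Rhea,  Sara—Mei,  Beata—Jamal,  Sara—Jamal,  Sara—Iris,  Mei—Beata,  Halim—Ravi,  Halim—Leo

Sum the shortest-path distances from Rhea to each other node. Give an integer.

18

Distances from Rhea: Alice:2, Beata:1, Frank:3, Halim:2, Iris:1, Jamal:1, Leo:3, Mei:1, Ravi:3, Sara:1.
Sum = 2 + 1 + 3 + 2 + 1 + 1 + 3 + 1 + 3 + 1 = 18.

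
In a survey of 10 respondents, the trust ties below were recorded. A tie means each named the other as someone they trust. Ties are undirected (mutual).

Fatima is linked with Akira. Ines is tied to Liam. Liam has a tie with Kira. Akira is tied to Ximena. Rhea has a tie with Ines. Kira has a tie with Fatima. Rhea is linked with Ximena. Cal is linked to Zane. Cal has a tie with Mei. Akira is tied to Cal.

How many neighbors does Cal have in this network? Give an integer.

3

Cal is directly tied to Akira, Mei, and Zane. That is 3 neighbors, so the degree of Cal is 3.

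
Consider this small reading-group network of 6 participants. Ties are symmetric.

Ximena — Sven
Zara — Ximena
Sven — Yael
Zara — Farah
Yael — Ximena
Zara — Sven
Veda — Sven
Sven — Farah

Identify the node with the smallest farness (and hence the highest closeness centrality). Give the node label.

Sven

Farness (sum of distances to all others) for each node — Farah:8, Sven:5, Veda:9, Ximena:7, Yael:8, Zara:7.
The smallest farness is 5, for Sven, so Sven has the highest closeness.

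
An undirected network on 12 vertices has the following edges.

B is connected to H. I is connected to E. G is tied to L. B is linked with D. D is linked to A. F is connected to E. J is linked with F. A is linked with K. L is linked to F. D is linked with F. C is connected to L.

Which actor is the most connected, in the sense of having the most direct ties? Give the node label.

Degrees — A:2, B:2, C:1, D:3, E:2, F:4, G:1, H:1, I:1, J:1, K:1, L:3.
The maximum is 4, attained only by F.

F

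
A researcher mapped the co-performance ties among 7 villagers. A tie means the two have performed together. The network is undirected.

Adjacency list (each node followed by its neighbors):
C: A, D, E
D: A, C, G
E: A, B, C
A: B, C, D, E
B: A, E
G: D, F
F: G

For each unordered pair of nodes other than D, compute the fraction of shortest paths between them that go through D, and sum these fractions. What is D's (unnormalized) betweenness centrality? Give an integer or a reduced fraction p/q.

8

Pairs whose geodesics pass through D — E–F: 2/2; E–G: 2/2; A–F: 1; A–G: 1; B–F: 1; B–G: 1; C–F: 1; C–G: 1.
All other pairs contribute 0.
Summing the contributions gives betweenness(D) = 8.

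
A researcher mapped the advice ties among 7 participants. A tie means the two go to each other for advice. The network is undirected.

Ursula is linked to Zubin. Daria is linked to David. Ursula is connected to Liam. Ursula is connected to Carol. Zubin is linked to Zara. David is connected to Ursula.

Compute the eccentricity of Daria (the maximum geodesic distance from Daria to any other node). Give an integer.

Distances from Daria: Carol:3, David:1, Liam:3, Ursula:2, Zara:4, Zubin:3.
The largest is 4 (to Zara), so the eccentricity of Daria is 4.

4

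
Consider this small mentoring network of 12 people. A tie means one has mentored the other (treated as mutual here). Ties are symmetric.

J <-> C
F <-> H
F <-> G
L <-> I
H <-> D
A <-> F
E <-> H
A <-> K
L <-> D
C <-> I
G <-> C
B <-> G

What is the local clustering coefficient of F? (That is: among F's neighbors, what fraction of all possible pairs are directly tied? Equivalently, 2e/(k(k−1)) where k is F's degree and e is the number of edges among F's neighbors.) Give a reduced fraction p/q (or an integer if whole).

F's neighbors: A, G, and H (k = 3).
Possible neighbor pairs: C(3,2) = 3. Edges among them: none → e = 0.
Clustering(F) = 0/3 = 0.

0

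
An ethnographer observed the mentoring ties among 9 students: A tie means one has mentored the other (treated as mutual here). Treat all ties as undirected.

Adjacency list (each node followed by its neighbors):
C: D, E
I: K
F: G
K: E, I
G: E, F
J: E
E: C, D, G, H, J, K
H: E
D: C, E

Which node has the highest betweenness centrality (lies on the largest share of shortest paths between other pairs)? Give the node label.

Unnormalized betweenness of each node: C:0, D:0, E:25, F:0, G:7, H:0, I:0, J:0, K:7.
E has the largest value, 25, making it the main broker — the node through which the most shortest paths run.

E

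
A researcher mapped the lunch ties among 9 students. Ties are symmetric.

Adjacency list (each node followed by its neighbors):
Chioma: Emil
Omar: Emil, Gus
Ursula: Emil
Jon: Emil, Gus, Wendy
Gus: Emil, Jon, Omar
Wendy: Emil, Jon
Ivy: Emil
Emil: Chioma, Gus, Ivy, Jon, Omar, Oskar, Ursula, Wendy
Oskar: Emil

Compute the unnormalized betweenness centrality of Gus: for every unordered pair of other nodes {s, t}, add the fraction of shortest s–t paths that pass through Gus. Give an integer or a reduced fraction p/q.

Pairs whose geodesics pass through Gus — Jon–Omar: 1/2.
All other pairs contribute 0.
Summing the contributions gives betweenness(Gus) = 1/2.

1/2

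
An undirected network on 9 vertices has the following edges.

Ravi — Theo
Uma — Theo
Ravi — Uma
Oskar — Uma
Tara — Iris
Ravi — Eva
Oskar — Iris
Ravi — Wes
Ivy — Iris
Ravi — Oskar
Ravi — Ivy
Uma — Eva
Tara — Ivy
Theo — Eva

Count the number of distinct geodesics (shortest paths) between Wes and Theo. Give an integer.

1

The shortest distance is 2, and the only length-2 path is Wes–Ravi–Theo. So there is exactly 1 shortest path.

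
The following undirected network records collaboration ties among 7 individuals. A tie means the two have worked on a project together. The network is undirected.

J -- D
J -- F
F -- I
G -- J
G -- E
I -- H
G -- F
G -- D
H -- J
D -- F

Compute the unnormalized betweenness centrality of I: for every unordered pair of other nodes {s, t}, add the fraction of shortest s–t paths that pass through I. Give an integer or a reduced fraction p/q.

1/2

Pairs whose geodesics pass through I — F–H: 1/2.
All other pairs contribute 0.
Summing the contributions gives betweenness(I) = 1/2.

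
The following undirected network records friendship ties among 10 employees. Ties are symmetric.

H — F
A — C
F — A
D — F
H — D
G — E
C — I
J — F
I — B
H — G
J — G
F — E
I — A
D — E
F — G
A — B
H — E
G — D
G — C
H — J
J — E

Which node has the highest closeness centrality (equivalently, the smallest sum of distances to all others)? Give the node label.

Farness (sum of distances to all others) for each node — A:14, B:21, C:15, D:16, E:15, F:12, G:13, H:15, I:19, J:16.
The smallest farness is 12, for F, so F has the highest closeness.

F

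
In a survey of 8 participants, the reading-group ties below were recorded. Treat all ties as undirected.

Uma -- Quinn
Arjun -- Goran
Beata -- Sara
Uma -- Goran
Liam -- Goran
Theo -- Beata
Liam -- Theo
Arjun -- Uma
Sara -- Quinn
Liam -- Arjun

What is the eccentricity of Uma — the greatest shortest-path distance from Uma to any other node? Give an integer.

Distances from Uma: Arjun:1, Beata:3, Goran:1, Liam:2, Quinn:1, Sara:2, Theo:3.
The largest is 3 (to Beata and Theo), so the eccentricity of Uma is 3.

3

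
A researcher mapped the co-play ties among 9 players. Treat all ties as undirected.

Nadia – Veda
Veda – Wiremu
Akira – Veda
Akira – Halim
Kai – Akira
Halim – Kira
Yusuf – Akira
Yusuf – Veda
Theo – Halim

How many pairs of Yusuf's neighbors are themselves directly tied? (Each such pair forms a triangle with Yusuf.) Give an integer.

1

Yusuf's neighbors: Akira and Veda.
Neighbor pairs that are themselves tied: Yusuf–Akira–Veda. Each forms one triangle with Yusuf, for 1 in total.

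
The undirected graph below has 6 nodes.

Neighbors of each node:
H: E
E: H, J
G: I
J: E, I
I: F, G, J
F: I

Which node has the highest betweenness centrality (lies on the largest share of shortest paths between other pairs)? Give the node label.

I

Unnormalized betweenness of each node: E:4, F:0, G:0, H:0, I:7, J:6.
I has the largest value, 7, making it the main broker — the node through which the most shortest paths run.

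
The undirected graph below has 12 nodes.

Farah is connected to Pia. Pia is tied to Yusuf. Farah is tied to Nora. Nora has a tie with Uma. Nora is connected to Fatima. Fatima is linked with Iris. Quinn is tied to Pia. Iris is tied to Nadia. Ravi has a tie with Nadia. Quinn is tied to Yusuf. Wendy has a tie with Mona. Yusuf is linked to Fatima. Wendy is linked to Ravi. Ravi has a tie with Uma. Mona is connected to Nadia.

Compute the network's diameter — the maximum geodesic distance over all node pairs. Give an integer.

6

Eccentricity of each node (its greatest distance to any other): Farah:5, Fatima:4, Iris:3, Mona:5, Nadia:4, Nora:4, Pia:5, Quinn:6, Ravi:5, Uma:4, Wendy:6, Yusuf:5.
The maximum eccentricity is 6, realized for instance by the pair Quinn–Wendy via Quinn – Yusuf – Fatima – Iris – Nadia – Ravi – Wendy. So the diameter is 6.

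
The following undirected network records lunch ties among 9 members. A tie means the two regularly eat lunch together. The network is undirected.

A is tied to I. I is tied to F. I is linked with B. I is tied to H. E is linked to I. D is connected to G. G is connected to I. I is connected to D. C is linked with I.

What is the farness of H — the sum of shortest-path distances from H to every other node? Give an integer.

Distances from H: A:2, B:2, C:2, D:2, E:2, F:2, G:2, I:1.
Sum = 2 + 2 + 2 + 2 + 2 + 2 + 2 + 1 = 15.

15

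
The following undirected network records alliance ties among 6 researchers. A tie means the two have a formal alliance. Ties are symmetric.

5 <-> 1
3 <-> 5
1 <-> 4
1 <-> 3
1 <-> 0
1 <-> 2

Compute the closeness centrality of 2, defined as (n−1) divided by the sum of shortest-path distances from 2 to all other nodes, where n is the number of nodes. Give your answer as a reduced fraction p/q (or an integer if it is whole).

5/9

Distances from 2: 0:2, 1:1, 3:2, 4:2, 5:2. Sum = 9.
n = 6, so closeness = 5/9.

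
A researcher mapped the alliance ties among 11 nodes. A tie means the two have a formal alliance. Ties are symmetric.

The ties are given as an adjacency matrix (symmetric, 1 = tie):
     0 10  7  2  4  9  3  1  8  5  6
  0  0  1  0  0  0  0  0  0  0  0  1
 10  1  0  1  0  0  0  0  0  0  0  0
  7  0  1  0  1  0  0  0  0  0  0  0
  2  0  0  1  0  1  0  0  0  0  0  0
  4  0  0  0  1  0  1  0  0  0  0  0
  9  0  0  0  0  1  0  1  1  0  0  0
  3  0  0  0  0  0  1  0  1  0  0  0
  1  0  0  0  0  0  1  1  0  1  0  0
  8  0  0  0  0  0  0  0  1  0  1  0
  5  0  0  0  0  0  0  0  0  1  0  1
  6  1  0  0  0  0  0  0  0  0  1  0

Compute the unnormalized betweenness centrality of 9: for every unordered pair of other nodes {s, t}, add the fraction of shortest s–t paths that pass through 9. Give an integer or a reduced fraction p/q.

Pairs whose geodesics pass through 9 — 10–3: 1; 10–1: 1/2; 7–3: 1; 7–1: 1; 7–8: 1/2; 2–3: 1; 2–1: 1; 2–8: 1; 2–5: 1/2; 4–3: 1; 4–1: 1; 4–8: 1; 4–5: 1; 4–6: 1/2.
All other pairs contribute 0.
Summing the contributions gives betweenness(9) = 12.

12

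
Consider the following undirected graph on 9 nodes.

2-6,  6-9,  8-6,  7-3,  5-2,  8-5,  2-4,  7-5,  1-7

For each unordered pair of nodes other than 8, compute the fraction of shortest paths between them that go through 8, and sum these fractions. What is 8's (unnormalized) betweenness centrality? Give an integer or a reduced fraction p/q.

4

Pairs whose geodesics pass through 8 — 9–1: 1/2; 9–5: 1/2; 9–7: 1/2; 9–3: 1/2; 1–6: 1/2; 6–5: 1/2; 6–7: 1/2; 6–3: 1/2.
All other pairs contribute 0.
Summing the contributions gives betweenness(8) = 4.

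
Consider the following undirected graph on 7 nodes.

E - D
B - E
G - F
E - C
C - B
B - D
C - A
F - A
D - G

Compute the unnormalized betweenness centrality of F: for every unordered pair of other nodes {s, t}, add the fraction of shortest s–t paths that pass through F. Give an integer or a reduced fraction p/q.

5/3

Pairs whose geodesics pass through F — C–G: 1/3; D–A: 1/3; G–A: 1.
All other pairs contribute 0.
Summing the contributions gives betweenness(F) = 5/3.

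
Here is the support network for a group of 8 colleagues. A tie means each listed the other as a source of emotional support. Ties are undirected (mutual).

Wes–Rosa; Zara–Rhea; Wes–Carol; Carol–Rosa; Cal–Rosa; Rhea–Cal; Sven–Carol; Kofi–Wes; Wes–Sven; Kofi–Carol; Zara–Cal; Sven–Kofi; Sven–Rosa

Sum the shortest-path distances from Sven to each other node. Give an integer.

12

Distances from Sven: Cal:2, Carol:1, Kofi:1, Rhea:3, Rosa:1, Wes:1, Zara:3.
Sum = 2 + 1 + 1 + 3 + 1 + 1 + 3 = 12.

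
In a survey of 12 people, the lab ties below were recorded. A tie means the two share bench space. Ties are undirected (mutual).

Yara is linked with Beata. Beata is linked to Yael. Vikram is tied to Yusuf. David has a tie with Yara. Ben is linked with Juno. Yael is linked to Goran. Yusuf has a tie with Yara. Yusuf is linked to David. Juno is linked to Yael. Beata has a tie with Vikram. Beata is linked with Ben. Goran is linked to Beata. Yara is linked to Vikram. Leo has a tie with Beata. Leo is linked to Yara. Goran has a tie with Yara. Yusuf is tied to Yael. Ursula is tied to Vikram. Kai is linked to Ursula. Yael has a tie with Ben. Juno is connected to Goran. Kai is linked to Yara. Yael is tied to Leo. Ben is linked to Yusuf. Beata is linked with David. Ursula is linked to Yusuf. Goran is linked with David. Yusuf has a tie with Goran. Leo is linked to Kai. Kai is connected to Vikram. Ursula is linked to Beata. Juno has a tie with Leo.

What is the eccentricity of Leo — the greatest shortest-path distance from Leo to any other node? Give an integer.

2

Distances from Leo: Beata:1, Ben:2, David:2, Goran:2, Juno:1, Kai:1, Ursula:2, Vikram:2, Yael:1, Yara:1, Yusuf:2.
The largest is 2 (to Yusuf, Goran, Vikram, David, Ursula, and Ben), so the eccentricity of Leo is 2.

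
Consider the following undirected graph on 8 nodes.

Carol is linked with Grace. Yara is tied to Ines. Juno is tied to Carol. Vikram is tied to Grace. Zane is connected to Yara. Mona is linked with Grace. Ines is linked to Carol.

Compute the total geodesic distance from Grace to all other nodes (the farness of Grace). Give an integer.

14

Distances from Grace: Carol:1, Ines:2, Juno:2, Mona:1, Vikram:1, Yara:3, Zane:4.
Sum = 1 + 2 + 2 + 1 + 1 + 3 + 4 = 14.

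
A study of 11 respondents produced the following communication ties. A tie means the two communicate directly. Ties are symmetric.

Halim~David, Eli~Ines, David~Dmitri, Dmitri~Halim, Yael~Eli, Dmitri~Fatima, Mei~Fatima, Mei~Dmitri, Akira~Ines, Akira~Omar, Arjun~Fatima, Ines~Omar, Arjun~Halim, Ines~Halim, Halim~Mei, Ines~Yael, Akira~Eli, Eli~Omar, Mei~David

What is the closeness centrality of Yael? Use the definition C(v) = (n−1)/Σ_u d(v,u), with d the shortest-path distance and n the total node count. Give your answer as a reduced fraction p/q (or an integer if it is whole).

5/12

Distances from Yael: Akira:2, Arjun:3, David:3, Dmitri:3, Eli:1, Fatima:4, Halim:2, Ines:1, Mei:3, Omar:2. Sum = 24.
n = 11, so closeness = 10/24 = 5/12.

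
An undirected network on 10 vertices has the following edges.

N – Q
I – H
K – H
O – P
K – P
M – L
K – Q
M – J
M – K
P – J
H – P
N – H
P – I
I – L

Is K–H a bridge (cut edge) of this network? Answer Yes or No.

No

Even without that edge, K still reaches H via K – P – H, so the network stays connected. Not a bridge.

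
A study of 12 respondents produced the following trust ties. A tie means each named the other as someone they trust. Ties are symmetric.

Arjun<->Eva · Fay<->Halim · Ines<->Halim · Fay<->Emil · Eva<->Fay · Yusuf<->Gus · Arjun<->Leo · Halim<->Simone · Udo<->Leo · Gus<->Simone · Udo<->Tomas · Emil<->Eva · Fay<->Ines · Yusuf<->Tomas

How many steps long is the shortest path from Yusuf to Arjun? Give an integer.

4

One shortest route is Yusuf – Tomas – Udo – Leo – Arjun, which uses 4 edges, and at distance 3 from Yusuf we only reach {Halim, Leo}, which does not include Arjun. So d(Yusuf,Arjun) = 4.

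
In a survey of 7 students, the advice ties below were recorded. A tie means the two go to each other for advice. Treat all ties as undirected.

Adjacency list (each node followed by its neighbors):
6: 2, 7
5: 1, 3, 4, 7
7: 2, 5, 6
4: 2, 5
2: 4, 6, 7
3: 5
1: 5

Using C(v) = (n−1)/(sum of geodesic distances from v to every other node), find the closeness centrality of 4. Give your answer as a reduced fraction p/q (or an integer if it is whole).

Distances from 4: 1:2, 2:1, 3:2, 5:1, 6:2, 7:2. Sum = 10.
n = 7, so closeness = 6/10 = 3/5.

3/5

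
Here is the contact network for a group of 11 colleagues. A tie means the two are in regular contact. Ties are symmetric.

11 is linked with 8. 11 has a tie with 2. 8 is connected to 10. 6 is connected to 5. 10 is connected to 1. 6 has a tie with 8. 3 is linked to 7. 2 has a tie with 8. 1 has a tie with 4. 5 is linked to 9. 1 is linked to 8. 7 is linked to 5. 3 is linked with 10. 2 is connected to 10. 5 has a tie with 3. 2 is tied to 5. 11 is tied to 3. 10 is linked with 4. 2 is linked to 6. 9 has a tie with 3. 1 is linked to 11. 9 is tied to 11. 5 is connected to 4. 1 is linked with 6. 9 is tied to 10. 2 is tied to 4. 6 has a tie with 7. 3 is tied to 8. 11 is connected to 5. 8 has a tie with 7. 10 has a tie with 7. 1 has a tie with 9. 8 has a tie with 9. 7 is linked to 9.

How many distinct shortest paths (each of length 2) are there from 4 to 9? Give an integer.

3

The shortest distance is 2. The length-2 paths are: 4–5–9; 4–10–9; 4–1–9.
That gives 3 distinct shortest paths.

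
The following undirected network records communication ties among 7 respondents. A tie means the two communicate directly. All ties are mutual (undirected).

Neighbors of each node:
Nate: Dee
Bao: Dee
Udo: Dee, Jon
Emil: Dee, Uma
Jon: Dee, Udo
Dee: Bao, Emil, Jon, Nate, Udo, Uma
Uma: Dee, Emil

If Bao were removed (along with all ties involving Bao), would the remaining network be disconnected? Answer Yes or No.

No

Even without Bao, every remaining node can still reach every other (the residual graph is connected), so Bao is not a cut vertex.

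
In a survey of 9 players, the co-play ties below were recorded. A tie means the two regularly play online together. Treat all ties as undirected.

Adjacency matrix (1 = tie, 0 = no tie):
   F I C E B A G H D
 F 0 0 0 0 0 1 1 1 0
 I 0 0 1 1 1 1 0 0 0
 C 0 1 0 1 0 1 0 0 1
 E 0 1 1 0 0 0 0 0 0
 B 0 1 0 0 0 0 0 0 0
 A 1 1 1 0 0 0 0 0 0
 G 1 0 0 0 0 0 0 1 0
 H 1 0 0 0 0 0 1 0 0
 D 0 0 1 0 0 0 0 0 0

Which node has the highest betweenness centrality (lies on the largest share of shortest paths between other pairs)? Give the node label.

Unnormalized betweenness of each node: A:15, B:0, C:9, D:0, E:0, F:12, G:0, H:0, I:9.
A has the largest value, 15, making it the main broker — the node through which the most shortest paths run.

A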